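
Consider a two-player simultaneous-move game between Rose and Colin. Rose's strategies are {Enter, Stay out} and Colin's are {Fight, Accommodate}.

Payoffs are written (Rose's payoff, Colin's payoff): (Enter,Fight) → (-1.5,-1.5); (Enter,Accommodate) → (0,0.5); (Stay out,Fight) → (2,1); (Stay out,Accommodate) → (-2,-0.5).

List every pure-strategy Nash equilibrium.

(Enter, Fight): Rose prefers Stay out (2 > -1.5); Colin prefers Accommodate (0.5 > -1.5) — not an equilibrium.
(Enter, Accommodate): Rose gets 0 ≥ -2 from Stay out, and Colin gets 0.5 ≥ -1.5 from Fight — Nash equilibrium.
(Stay out, Fight): Rose gets 2 ≥ -1.5 from Enter, and Colin gets 1 ≥ -0.5 from Accommodate — Nash equilibrium.
(Stay out, Accommodate): Rose prefers Enter (0 > -2); Colin prefers Fight (1 > -0.5) — not an equilibrium.

(Enter, Accommodate) and (Stay out, Fight)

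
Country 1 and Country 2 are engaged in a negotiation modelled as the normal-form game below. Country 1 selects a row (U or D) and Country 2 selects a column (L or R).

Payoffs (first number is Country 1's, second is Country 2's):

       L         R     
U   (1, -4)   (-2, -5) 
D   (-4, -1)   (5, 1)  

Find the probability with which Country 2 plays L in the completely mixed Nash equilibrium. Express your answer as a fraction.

Let c be the probability that Country 2 plays L. In a completely mixed equilibrium, Country 1 must be indifferent between U and D.
Country 1's expected payoff from U is c − 2(1−c); from D it is −4c + 5(1−c).
Setting these equal: 3c − 2 = −9c + 5, so c = 7/12.

7/12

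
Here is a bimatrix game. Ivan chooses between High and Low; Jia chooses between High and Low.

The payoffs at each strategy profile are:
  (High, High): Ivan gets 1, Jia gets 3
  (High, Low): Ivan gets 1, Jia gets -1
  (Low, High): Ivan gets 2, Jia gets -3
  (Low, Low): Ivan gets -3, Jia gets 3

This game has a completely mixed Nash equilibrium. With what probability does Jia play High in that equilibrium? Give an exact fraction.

Let y be the probability that Jia plays High. In a completely mixed equilibrium, Ivan must be indifferent between High and Low.
Ivan's expected payoff from High is y + (1−y); from Low it is 2y − 3(1−y).
Setting these equal: 1 = 5y − 3, so y = 4/5.

4/5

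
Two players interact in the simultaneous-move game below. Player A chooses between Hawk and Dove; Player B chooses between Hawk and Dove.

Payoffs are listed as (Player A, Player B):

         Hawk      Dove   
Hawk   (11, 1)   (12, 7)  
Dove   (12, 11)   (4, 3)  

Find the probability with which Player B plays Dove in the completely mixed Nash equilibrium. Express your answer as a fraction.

1/9

Let c be the probability that Player B plays Hawk. In a completely mixed equilibrium, Player A must be indifferent between Hawk and Dove.
Player A's expected payoff from Hawk is 11c + 12(1−c); from Dove it is 12c + 4(1−c).
Setting these equal: −c + 12 = 8c + 4, so c = 8/9.
Therefore Player B plays Dove with probability 1 − 8/9 = 1/9.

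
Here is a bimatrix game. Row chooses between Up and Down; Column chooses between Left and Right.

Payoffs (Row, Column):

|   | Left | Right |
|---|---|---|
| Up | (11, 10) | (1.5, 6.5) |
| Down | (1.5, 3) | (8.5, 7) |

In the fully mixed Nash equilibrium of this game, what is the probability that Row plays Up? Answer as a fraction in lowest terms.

Let x be the probability that Row plays Up. In a completely mixed equilibrium, Column must be indifferent between Left and Right.
Column's expected payoff from Left is 10x + 3(1−x); from Right it is 6.5x + 7(1−x).
Setting these equal: 7x + 3 = −0.5x + 7, so x = 8/15.

8/15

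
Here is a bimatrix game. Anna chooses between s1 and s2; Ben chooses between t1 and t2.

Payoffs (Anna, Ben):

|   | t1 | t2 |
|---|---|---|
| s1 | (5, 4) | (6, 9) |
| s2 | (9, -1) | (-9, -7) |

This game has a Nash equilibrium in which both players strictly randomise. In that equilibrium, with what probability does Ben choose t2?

Let y be the probability that Ben plays t1. In a completely mixed equilibrium, Anna must be indifferent between s1 and s2.
Anna's expected payoff from s1 is 5y + 6(1−y); from s2 it is 9y − 9(1−y).
Setting these equal: −y + 6 = 18y − 9, so y = 15/19.
Therefore Ben plays t2 with probability 1 − 15/19 = 4/19.

4/19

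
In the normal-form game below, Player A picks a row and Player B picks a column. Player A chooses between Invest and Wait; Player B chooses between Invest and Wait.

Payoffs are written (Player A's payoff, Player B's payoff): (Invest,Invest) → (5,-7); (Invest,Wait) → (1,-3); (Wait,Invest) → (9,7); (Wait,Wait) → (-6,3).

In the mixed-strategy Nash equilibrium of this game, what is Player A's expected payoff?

39/11

First find y, the probability Player B plays Invest, from Player A's indifference between Invest and Wait: 5y + (1−y) = 9y − 6(1−y), giving y = 7/11.
Since Player A is indifferent in equilibrium, Player A's expected payoff equals the payoff from either row against (7/11, 4/11). Using Invest: 5(7/11) + (4/11) = 39/11.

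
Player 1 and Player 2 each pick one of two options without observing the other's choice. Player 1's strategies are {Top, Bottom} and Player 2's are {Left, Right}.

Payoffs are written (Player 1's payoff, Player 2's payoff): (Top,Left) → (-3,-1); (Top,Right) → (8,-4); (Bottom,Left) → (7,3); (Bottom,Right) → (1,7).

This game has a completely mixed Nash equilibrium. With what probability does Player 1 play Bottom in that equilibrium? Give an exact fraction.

Let r be the probability that Player 1 plays Top. In a completely mixed equilibrium, Player 2 must be indifferent between Left and Right.
Player 2's expected payoff from Left is −r + 3(1−r); from Right it is −4r + 7(1−r).
Setting these equal: −4r + 3 = −11r + 7, so r = 4/7.
Therefore Player 1 plays Bottom with probability 1 − 4/7 = 3/7.

3/7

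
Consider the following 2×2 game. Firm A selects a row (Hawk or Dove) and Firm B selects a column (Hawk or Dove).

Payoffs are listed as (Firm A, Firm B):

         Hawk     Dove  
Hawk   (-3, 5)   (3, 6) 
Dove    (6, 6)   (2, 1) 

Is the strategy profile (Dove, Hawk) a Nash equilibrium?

Yes

At (Dove, Hawk), Firm A earns 6; switching to Hawk would give -3, so Firm A has no profitable deviation.
Firm B earns 6; switching to Dove would give 1, so Firm B has no profitable deviation.
Neither player can gain by a unilateral deviation, so this profile is a Nash equilibrium.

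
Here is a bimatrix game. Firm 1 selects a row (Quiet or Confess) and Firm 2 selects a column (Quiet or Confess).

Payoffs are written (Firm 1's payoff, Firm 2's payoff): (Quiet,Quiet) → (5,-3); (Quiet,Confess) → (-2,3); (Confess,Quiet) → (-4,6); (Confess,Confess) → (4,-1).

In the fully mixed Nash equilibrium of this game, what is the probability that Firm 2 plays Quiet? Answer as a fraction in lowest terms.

2/5

Let c be the probability that Firm 2 plays Quiet. In a completely mixed equilibrium, Firm 1 must be indifferent between Quiet and Confess.
Firm 1's expected payoff from Quiet is 5c − 2(1−c); from Confess it is −4c + 4(1−c).
Setting these equal: 7c − 2 = −8c + 4, so c = 2/5.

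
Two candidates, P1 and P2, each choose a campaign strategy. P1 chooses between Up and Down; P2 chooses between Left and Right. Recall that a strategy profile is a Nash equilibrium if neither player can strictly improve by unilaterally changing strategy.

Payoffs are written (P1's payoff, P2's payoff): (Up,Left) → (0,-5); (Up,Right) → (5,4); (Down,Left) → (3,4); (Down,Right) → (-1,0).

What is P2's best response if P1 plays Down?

Left

Against Down, P2 earns 4 from Left and 0 from Right.
So Left is the best response.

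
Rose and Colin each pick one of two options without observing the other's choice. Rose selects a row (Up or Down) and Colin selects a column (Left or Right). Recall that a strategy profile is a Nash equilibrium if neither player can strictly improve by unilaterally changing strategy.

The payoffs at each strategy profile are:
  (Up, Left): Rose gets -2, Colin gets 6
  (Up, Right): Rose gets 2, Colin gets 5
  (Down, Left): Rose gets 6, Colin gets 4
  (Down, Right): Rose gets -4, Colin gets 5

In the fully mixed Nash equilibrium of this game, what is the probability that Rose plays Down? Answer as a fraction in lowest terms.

Let x be the probability that Rose plays Up. In a completely mixed equilibrium, Colin must be indifferent between Left and Right.
Colin's expected payoff from Left is 6x + 4(1−x); from Right it is 5x + 5(1−x).
Setting these equal: 2x + 4 = 5, so x = 1/2.
Therefore Rose plays Down with probability 1 − 1/2 = 1/2.

1/2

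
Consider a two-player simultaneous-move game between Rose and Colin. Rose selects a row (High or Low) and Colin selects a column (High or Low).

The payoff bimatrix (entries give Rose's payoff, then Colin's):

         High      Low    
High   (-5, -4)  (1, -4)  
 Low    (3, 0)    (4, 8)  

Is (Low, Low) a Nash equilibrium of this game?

At (Low, Low), Rose earns 4; switching to High would give 1, so Rose has no profitable deviation.
Colin earns 8; switching to High would give 0, so Colin has no profitable deviation.
Neither player can gain by a unilateral deviation, so this profile is a Nash equilibrium.

Yes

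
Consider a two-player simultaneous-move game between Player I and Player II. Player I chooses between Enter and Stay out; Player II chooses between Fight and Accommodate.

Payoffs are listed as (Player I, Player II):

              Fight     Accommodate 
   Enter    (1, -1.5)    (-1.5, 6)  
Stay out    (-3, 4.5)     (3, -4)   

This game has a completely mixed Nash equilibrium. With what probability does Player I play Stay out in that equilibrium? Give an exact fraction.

Let r be the probability that Player I plays Enter. In a completely mixed equilibrium, Player II must be indifferent between Fight and Accommodate.
Player II's expected payoff from Fight is −1.5r + 4.5(1−r); from Accommodate it is 6r − 4(1−r).
Setting these equal: −6r + 4.5 = 10r − 4, so r = 17/32.
Therefore Player I plays Stay out with probability 1 − 17/32 = 15/32.

15/32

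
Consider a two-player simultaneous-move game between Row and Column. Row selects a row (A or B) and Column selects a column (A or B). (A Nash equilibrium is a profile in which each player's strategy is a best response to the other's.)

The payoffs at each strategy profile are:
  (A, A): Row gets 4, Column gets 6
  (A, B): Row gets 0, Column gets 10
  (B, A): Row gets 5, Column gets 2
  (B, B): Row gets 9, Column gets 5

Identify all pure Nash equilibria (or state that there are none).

(B, B)

(A, A): Row prefers B (5 > 4); Column prefers B (10 > 6) — not an equilibrium.
(A, B): Row prefers B (9 > 0) — not an equilibrium.
(B, A): Column prefers B (5 > 2) — not an equilibrium.
(B, B): Row gets 9 ≥ 0 from A, and Column gets 5 ≥ 2 from A — Nash equilibrium.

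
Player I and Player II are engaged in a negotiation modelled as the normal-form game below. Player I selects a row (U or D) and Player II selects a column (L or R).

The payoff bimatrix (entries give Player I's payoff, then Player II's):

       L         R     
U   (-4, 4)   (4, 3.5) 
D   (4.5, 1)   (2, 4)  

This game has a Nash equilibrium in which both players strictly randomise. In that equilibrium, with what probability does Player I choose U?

Let r be the probability that Player I plays U. In a completely mixed equilibrium, Player II must be indifferent between L and R.
Player II's expected payoff from L is 4r + (1−r); from R it is 3.5r + 4(1−r).
Setting these equal: 3r + 1 = −0.5r + 4, so r = 6/7.

6/7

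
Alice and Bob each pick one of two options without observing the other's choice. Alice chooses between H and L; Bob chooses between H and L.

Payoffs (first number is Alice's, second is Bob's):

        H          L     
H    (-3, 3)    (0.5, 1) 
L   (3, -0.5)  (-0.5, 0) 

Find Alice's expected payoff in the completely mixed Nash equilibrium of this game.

First find q, the probability Bob plays H, from Alice's indifference between H and L: −3q + 0.5(1−q) = 3q − 0.5(1−q), giving q = 1/7.
Since Alice is indifferent in equilibrium, Alice's expected payoff equals the payoff from either row against (1/7, 6/7). Using H: −3(1/7) + 0.5(6/7) = 0.

0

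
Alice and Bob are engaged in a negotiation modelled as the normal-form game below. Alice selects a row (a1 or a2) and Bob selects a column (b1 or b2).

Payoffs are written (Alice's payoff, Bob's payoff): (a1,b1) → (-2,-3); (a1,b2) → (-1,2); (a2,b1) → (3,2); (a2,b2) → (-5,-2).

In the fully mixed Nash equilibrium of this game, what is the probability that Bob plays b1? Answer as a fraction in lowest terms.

4/9

Let c be the probability that Bob plays b1. In a completely mixed equilibrium, Alice must be indifferent between a1 and a2.
Alice's expected payoff from a1 is −2c − (1−c); from a2 it is 3c − 5(1−c).
Setting these equal: −c − 1 = 8c − 5, so c = 4/9.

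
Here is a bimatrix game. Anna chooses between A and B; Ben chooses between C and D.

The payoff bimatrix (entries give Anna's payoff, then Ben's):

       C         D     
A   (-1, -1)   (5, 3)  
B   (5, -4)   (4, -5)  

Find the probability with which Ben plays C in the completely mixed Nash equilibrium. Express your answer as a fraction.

Let y be the probability that Ben plays C. In a completely mixed equilibrium, Anna must be indifferent between A and B.
Anna's expected payoff from A is −y + 5(1−y); from B it is 5y + 4(1−y).
Setting these equal: −6y + 5 = y + 4, so y = 1/7.

1/7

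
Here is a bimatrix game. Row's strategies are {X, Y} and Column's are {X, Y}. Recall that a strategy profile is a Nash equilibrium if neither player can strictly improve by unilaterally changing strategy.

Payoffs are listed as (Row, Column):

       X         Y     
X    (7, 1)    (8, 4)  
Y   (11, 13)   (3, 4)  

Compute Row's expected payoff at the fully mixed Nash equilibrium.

First find y, the probability Column plays X, from Row's indifference between X and Y: 7y + 8(1−y) = 11y + 3(1−y), giving y = 5/9.
Since Row is indifferent in equilibrium, Row's expected payoff equals the payoff from either row against (5/9, 4/9). Using X: 7(5/9) + 8(4/9) = 67/9.

67/9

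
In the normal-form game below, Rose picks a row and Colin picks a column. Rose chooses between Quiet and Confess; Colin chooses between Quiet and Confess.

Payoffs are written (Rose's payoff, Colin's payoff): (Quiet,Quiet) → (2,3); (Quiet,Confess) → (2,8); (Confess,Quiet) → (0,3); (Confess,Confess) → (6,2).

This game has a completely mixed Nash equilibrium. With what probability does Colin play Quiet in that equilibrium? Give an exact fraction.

2/3

Let c be the probability that Colin plays Quiet. In a completely mixed equilibrium, Rose must be indifferent between Quiet and Confess.
Rose's expected payoff from Quiet is 2c + 2(1−c); from Confess it is 6(1−c).
Setting these equal: 2 = −6c + 6, so c = 2/3.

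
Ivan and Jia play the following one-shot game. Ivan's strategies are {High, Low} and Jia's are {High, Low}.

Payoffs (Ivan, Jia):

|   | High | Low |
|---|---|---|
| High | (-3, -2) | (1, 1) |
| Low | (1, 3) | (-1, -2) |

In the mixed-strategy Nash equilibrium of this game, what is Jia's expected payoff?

-1/8

First find x, the probability Ivan plays High, from Jia's indifference between High and Low: −2x + 3(1−x) = x − 2(1−x), giving x = 5/8.
Since Jia is indifferent in equilibrium, Jia's expected payoff equals the payoff from either column against (5/8, 3/8). Using High: −2(5/8) + 3(3/8) = -1/8.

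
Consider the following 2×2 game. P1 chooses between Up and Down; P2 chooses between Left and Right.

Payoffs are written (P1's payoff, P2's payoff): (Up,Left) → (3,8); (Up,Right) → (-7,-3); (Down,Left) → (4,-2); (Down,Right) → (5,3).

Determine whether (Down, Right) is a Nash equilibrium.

At (Down, Right), P1 earns 5; switching to Up would give -7, so P1 has no profitable deviation.
P2 earns 3; switching to Left would give -2, so P2 has no profitable deviation.
Neither player can gain by a unilateral deviation, so this profile is a Nash equilibrium.

Yes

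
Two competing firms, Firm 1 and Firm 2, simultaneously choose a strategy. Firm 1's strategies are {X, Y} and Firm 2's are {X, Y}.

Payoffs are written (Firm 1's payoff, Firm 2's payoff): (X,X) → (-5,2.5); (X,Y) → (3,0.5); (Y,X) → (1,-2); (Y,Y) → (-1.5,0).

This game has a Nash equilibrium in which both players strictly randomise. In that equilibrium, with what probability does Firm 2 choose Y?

Let y be the probability that Firm 2 plays X. In a completely mixed equilibrium, Firm 1 must be indifferent between X and Y.
Firm 1's expected payoff from X is −5y + 3(1−y); from Y it is y − 1.5(1−y).
Setting these equal: −8y + 3 = 2.5y − 1.5, so y = 3/7.
Therefore Firm 2 plays Y with probability 1 − 3/7 = 4/7.

4/7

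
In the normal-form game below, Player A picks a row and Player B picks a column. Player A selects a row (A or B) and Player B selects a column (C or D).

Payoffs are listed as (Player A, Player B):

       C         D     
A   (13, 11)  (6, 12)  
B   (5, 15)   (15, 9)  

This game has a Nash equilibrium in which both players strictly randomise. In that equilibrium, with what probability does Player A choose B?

Let x be the probability that Player A plays A. In a completely mixed equilibrium, Player B must be indifferent between C and D.
Player B's expected payoff from C is 11x + 15(1−x); from D it is 12x + 9(1−x).
Setting these equal: −4x + 15 = 3x + 9, so x = 6/7.
Therefore Player A plays B with probability 1 − 6/7 = 1/7.

1/7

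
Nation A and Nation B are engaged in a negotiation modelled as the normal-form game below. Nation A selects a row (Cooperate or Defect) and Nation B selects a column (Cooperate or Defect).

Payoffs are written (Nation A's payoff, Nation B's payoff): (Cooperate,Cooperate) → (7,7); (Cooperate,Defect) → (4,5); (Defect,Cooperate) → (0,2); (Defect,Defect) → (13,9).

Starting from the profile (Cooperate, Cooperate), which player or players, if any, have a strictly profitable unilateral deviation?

Nation A at (Cooperate, Cooperate) earns 7; deviating to Defect yields 0 — not better.
Nation B earns 7; deviating to Defect yields 5 — not better.
Neither player can strictly improve; the profile is a Nash equilibrium.

Neither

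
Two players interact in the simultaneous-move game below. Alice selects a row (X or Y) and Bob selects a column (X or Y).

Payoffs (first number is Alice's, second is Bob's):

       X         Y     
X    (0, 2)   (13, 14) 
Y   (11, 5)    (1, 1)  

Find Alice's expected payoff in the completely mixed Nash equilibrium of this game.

First find q, the probability Bob plays X, from Alice's indifference between X and Y: 13(1−q) = 11q + (1−q), giving q = 12/23.
Since Alice is indifferent in equilibrium, Alice's expected payoff equals the payoff from either row against (12/23, 11/23). Using X: 13(11/23) = 143/23.

143/23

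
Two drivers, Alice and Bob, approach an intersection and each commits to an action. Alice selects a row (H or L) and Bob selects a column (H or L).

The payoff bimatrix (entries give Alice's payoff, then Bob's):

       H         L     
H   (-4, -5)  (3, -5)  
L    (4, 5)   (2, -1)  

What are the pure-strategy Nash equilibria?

(H, H): Alice prefers L (4 > -4) — not an equilibrium.
(H, L): Alice gets 3 ≥ 2 from L, and Bob gets -5 ≥ -5 from H — Nash equilibrium.
(L, H): Alice gets 4 ≥ -4 from H, and Bob gets 5 ≥ -1 from L — Nash equilibrium.
(L, L): Alice prefers H (3 > 2); Bob prefers H (5 > -1) — not an equilibrium.

(H, L) and (L, H)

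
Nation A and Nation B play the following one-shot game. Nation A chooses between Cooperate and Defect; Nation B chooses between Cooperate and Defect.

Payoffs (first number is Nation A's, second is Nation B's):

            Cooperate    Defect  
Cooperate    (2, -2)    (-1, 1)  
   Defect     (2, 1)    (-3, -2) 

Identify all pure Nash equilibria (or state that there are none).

(Cooperate, Cooperate): Nation B prefers Defect (1 > -2) — not an equilibrium.
(Cooperate, Defect): Nation A gets -1 ≥ -3 from Defect, and Nation B gets 1 ≥ -2 from Cooperate — Nash equilibrium.
(Defect, Cooperate): Nation A gets 2 ≥ 2 from Cooperate, and Nation B gets 1 ≥ -2 from Defect — Nash equilibrium.
(Defect, Defect): Nation A prefers Cooperate (-1 > -3); Nation B prefers Cooperate (1 > -2) — not an equilibrium.

(Cooperate, Defect) and (Defect, Cooperate)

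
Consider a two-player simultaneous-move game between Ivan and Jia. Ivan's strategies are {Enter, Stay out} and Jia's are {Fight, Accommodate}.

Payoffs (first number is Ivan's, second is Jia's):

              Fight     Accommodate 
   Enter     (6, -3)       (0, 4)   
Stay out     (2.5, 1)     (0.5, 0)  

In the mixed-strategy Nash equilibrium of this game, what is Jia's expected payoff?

First find p, the probability Ivan plays Enter, from Jia's indifference between Fight and Accommodate: −3p + (1−p) = 4p, giving p = 1/8.
Since Jia is indifferent in equilibrium, Jia's expected payoff equals the payoff from either column against (1/8, 7/8). Using Fight: −3(1/8) + (7/8) = 1/2.

1/2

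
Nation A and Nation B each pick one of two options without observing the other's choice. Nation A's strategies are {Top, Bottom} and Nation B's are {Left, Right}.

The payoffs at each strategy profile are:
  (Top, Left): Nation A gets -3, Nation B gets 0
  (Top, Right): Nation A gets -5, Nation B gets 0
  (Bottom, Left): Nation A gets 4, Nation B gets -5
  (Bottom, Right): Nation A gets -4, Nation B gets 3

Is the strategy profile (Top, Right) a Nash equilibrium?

No

At (Top, Right), Nation A earns -5; switching to Bottom would give -4, so Nation A would deviate.
Nation B earns 0; switching to Left would give 0, so Nation B has no profitable deviation.
Since at least one player can profitably deviate, this is not a Nash equilibrium.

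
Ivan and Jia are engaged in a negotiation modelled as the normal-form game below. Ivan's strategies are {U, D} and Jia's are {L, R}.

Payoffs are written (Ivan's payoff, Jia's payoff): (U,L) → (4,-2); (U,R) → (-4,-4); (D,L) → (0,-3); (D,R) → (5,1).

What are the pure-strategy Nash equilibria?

(U, L) and (D, R)

(U, L): Ivan gets 4 ≥ 0 from D, and Jia gets -2 ≥ -4 from R — Nash equilibrium.
(U, R): Ivan prefers D (5 > -4); Jia prefers L (-2 > -4) — not an equilibrium.
(D, L): Ivan prefers U (4 > 0); Jia prefers R (1 > -3) — not an equilibrium.
(D, R): Ivan gets 5 ≥ -4 from U, and Jia gets 1 ≥ -3 from L — Nash equilibrium.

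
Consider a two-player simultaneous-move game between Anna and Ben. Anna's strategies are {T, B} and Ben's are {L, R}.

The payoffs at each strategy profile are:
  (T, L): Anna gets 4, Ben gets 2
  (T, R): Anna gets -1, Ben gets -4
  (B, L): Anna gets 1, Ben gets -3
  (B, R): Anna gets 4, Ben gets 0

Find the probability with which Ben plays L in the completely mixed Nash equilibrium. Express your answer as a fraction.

Let c be the probability that Ben plays L. In a completely mixed equilibrium, Anna must be indifferent between T and B.
Anna's expected payoff from T is 4c − (1−c); from B it is c + 4(1−c).
Setting these equal: 5c − 1 = −3c + 4, so c = 5/8.

5/8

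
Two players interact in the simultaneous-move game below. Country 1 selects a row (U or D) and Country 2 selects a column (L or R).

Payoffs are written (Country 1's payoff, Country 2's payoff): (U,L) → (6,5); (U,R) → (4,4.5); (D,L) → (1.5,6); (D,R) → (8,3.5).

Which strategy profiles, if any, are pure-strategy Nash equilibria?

(U, L)

(U, L): Country 1 gets 6 ≥ 1.5 from D, and Country 2 gets 5 ≥ 4.5 from R — Nash equilibrium.
(U, R): Country 1 prefers D (8 > 4); Country 2 prefers L (5 > 4.5) — not an equilibrium.
(D, L): Country 1 prefers U (6 > 1.5) — not an equilibrium.
(D, R): Country 2 prefers L (6 > 3.5) — not an equilibrium.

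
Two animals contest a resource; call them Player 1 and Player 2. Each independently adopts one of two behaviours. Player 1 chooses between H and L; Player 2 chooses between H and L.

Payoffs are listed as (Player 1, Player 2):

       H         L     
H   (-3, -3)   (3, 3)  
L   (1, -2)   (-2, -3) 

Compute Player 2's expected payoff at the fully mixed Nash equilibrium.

First find x, the probability Player 1 plays H, from Player 2's indifference between H and L: −3x − 2(1−x) = 3x − 3(1−x), giving x = 1/7.
Since Player 2 is indifferent in equilibrium, Player 2's expected payoff equals the payoff from either column against (1/7, 6/7). Using H: −3(1/7) − 2(6/7) = -15/7.

-15/7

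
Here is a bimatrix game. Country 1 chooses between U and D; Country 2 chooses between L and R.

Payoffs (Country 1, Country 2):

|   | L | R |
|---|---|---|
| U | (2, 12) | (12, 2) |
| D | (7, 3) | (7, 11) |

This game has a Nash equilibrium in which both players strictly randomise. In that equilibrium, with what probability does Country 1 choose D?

Let p be the probability that Country 1 plays U. In a completely mixed equilibrium, Country 2 must be indifferent between L and R.
Country 2's expected payoff from L is 12p + 3(1−p); from R it is 2p + 11(1−p).
Setting these equal: 9p + 3 = −9p + 11, so p = 4/9.
Therefore Country 1 plays D with probability 1 − 4/9 = 5/9.

5/9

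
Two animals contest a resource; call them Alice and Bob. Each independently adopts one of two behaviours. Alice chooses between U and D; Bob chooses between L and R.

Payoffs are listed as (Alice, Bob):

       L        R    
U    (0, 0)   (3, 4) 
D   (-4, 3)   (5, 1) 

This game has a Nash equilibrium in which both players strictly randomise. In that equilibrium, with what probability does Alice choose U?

1/3

Let x be the probability that Alice plays U. In a completely mixed equilibrium, Bob must be indifferent between L and R.
Bob's expected payoff from L is 3(1−x); from R it is 4x + (1−x).
Setting these equal: −3x + 3 = 3x + 1, so x = 1/3.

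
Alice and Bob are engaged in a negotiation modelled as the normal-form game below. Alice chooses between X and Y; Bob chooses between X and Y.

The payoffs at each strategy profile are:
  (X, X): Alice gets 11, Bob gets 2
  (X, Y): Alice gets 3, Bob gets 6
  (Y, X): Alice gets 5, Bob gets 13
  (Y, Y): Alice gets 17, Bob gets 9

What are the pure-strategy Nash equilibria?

none

(X, X): Bob prefers Y (6 > 2) — not an equilibrium.
(X, Y): Alice prefers Y (17 > 3) — not an equilibrium.
(Y, X): Alice prefers X (11 > 5) — not an equilibrium.
(Y, Y): Bob prefers X (13 > 9) — not an equilibrium.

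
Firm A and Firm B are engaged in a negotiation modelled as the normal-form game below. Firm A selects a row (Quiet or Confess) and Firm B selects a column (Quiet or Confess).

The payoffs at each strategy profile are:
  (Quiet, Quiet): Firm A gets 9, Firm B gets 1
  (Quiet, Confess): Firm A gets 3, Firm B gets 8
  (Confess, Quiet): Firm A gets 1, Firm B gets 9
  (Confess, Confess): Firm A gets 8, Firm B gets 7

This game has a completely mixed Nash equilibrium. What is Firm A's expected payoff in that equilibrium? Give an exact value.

First find q, the probability Firm B plays Quiet, from Firm A's indifference between Quiet and Confess: 9q + 3(1−q) = q + 8(1−q), giving q = 5/13.
Since Firm A is indifferent in equilibrium, Firm A's expected payoff equals the payoff from either row against (5/13, 8/13). Using Quiet: 9(5/13) + 3(8/13) = 69/13.

69/13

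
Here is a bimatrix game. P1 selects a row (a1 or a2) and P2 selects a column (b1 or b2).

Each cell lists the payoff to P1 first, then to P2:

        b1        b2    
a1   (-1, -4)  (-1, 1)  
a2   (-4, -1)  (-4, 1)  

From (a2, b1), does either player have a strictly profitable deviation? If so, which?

P1 at (a2, b1) earns -4; deviating to a1 yields -1 — a strict improvement.
P2 earns -1; deviating to b2 yields 1 — a strict improvement.
Both P1 and P2 have strictly profitable deviations.

Both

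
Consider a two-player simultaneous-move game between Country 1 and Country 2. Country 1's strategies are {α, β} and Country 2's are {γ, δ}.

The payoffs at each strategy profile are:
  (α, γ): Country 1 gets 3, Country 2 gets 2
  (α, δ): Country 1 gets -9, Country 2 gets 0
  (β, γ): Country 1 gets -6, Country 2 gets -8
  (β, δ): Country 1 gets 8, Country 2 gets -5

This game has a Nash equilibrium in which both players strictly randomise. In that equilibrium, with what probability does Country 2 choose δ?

Let q be the probability that Country 2 plays γ. In a completely mixed equilibrium, Country 1 must be indifferent between α and β.
Country 1's expected payoff from α is 3q − 9(1−q); from β it is −6q + 8(1−q).
Setting these equal: 12q − 9 = −14q + 8, so q = 17/26.
Therefore Country 2 plays δ with probability 1 − 17/26 = 9/26.

9/26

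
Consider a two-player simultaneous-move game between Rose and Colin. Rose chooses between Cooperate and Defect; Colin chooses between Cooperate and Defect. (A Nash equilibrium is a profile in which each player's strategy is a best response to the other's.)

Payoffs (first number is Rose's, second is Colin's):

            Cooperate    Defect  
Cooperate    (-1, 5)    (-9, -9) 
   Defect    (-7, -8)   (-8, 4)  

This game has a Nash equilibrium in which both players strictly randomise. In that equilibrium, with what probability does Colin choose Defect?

Let c be the probability that Colin plays Cooperate. In a completely mixed equilibrium, Rose must be indifferent between Cooperate and Defect.
Rose's expected payoff from Cooperate is −c − 9(1−c); from Defect it is −7c − 8(1−c).
Setting these equal: 8c − 9 = c − 8, so c = 1/7.
Therefore Colin plays Defect with probability 1 − 1/7 = 6/7.

6/7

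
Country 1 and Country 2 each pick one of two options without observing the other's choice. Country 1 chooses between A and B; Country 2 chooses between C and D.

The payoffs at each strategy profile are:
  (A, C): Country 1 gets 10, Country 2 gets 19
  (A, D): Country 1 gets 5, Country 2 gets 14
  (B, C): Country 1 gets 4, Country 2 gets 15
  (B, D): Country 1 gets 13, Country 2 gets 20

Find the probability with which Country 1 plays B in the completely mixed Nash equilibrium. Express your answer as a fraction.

Let p be the probability that Country 1 plays A. In a completely mixed equilibrium, Country 2 must be indifferent between C and D.
Country 2's expected payoff from C is 19p + 15(1−p); from D it is 14p + 20(1−p).
Setting these equal: 4p + 15 = −6p + 20, so p = 1/2.
Therefore Country 1 plays B with probability 1 − 1/2 = 1/2.

1/2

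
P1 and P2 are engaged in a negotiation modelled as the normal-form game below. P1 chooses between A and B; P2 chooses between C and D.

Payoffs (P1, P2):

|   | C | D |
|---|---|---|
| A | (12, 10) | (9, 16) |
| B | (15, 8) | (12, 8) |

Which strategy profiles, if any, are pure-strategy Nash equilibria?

(A, C): P1 prefers B (15 > 12); P2 prefers D (16 > 10) — not an equilibrium.
(A, D): P1 prefers B (12 > 9) — not an equilibrium.
(B, C): P1 gets 15 ≥ 12 from A, and P2 gets 8 ≥ 8 from D — Nash equilibrium.
(B, D): P1 gets 12 ≥ 9 from A, and P2 gets 8 ≥ 8 from C — Nash equilibrium.

(B, C) and (B, D)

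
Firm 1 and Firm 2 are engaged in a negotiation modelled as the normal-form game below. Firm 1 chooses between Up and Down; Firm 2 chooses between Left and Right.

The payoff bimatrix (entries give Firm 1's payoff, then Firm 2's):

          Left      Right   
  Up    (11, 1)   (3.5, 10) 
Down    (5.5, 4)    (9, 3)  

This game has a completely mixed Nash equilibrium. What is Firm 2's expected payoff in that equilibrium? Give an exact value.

First find p, the probability Firm 1 plays Up, from Firm 2's indifference between Left and Right: p + 4(1−p) = 10p + 3(1−p), giving p = 1/10.
Since Firm 2 is indifferent in equilibrium, Firm 2's expected payoff equals the payoff from either column against (1/10, 9/10). Using Left: (1/10) + 4(9/10) = 37/10.

37/10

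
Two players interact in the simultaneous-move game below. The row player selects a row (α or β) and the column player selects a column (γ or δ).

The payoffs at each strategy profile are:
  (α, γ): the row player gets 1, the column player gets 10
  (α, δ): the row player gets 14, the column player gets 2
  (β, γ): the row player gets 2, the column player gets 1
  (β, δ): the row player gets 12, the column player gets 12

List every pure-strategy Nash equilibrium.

none

(α, γ): the row player prefers β (2 > 1) — not an equilibrium.
(α, δ): the column player prefers γ (10 > 2) — not an equilibrium.
(β, γ): the column player prefers δ (12 > 1) — not an equilibrium.
(β, δ): the row player prefers α (14 > 12) — not an equilibrium.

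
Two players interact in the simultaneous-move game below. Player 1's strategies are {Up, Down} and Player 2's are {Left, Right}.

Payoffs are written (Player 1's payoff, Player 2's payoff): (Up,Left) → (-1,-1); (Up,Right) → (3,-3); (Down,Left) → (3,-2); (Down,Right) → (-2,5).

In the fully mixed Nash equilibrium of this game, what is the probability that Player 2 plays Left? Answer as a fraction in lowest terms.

Let c be the probability that Player 2 plays Left. In a completely mixed equilibrium, Player 1 must be indifferent between Up and Down.
Player 1's expected payoff from Up is −c + 3(1−c); from Down it is 3c − 2(1−c).
Setting these equal: −4c + 3 = 5c − 2, so c = 5/9.

5/9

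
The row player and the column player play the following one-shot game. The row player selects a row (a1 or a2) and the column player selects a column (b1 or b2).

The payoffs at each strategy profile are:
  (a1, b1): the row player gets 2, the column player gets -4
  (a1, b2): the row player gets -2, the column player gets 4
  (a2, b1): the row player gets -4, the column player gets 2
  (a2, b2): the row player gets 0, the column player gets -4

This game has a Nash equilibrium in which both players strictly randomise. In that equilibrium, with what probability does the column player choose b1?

Let q be the probability that the column player plays b1. In a completely mixed equilibrium, the row player must be indifferent between a1 and a2.
The row player's expected payoff from a1 is 2q − 2(1−q); from a2 it is −4q.
Setting these equal: 4q − 2 = −4q, so q = 1/4.

1/4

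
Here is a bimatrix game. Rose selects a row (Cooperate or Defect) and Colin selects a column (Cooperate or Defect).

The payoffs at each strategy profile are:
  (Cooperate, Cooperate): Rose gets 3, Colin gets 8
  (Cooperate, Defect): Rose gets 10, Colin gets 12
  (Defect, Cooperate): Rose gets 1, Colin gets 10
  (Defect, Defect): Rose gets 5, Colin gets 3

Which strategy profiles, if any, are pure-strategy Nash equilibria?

(Cooperate, Cooperate): Colin prefers Defect (12 > 8) — not an equilibrium.
(Cooperate, Defect): Rose gets 10 ≥ 5 from Defect, and Colin gets 12 ≥ 8 from Cooperate — Nash equilibrium.
(Defect, Cooperate): Rose prefers Cooperate (3 > 1) — not an equilibrium.
(Defect, Defect): Rose prefers Cooperate (10 > 5); Colin prefers Cooperate (10 > 3) — not an equilibrium.

(Cooperate, Defect)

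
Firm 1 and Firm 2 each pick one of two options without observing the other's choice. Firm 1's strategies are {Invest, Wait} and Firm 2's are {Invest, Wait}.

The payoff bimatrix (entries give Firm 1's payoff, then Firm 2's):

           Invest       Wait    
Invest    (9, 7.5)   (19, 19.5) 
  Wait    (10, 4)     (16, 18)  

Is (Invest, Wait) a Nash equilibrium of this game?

At (Invest, Wait), Firm 1 earns 19; switching to Wait would give 16, so Firm 1 has no profitable deviation.
Firm 2 earns 19.5; switching to Invest would give 7.5, so Firm 2 has no profitable deviation.
Neither player can gain by a unilateral deviation, so this profile is a Nash equilibrium.

Yes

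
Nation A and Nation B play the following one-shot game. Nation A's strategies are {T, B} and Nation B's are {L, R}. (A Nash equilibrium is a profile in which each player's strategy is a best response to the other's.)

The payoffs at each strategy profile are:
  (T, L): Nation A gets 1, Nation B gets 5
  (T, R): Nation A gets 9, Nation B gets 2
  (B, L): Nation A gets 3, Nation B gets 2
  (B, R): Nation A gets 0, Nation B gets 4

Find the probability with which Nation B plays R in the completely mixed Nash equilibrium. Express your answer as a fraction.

2/11

Let y be the probability that Nation B plays L. In a completely mixed equilibrium, Nation A must be indifferent between T and B.
Nation A's expected payoff from T is y + 9(1−y); from B it is 3y.
Setting these equal: −8y + 9 = 3y, so y = 9/11.
Therefore Nation B plays R with probability 1 − 9/11 = 2/11.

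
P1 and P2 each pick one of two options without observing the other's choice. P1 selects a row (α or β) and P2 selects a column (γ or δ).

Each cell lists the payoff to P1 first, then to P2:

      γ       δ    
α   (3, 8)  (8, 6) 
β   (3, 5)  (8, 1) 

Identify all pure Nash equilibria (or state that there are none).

(α, γ) and (β, γ)

(α, γ): P1 gets 3 ≥ 3 from β, and P2 gets 8 ≥ 6 from δ — Nash equilibrium.
(α, δ): P2 prefers γ (8 > 6) — not an equilibrium.
(β, γ): P1 gets 3 ≥ 3 from α, and P2 gets 5 ≥ 1 from δ — Nash equilibrium.
(β, δ): P2 prefers γ (5 > 1) — not an equilibrium.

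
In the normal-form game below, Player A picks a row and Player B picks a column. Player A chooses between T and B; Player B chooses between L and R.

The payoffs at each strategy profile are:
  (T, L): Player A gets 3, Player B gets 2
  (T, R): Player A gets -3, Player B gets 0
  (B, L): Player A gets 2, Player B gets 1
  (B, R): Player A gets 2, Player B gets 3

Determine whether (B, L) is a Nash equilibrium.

At (B, L), Player A earns 2; switching to T would give 3, so Player A would deviate.
Player B earns 1; switching to R would give 3, so Player B would deviate.
Since at least one player can profitably deviate, this is not a Nash equilibrium.

No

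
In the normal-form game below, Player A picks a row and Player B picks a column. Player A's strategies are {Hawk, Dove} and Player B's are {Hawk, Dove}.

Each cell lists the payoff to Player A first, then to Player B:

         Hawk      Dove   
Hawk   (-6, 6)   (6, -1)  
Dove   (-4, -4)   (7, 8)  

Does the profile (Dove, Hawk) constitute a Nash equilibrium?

No

At (Dove, Hawk), Player A earns -4; switching to Hawk would give -6, so Player A has no profitable deviation.
Player B earns -4; switching to Dove would give 8, so Player B would deviate.
Since at least one player can profitably deviate, this is not a Nash equilibrium.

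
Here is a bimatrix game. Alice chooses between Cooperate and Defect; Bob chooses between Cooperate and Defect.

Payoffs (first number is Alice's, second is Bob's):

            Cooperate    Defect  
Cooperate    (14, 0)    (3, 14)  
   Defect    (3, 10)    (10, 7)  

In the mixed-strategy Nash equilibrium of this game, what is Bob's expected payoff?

First find x, the probability Alice plays Cooperate, from Bob's indifference between Cooperate and Defect: 10(1−x) = 14x + 7(1−x), giving x = 3/17.
Since Bob is indifferent in equilibrium, Bob's expected payoff equals the payoff from either column against (3/17, 14/17). Using Cooperate: 10(14/17) = 140/17.

140/17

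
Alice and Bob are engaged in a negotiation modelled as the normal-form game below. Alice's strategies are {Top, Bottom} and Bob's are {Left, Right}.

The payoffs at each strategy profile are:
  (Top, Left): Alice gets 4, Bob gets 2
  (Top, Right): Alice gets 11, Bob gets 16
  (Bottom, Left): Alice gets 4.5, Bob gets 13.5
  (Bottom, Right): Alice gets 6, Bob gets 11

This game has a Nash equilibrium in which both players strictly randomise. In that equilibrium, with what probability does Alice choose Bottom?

Let r be the probability that Alice plays Top. In a completely mixed equilibrium, Bob must be indifferent between Left and Right.
Bob's expected payoff from Left is 2r + 13.5(1−r); from Right it is 16r + 11(1−r).
Setting these equal: −11.5r + 13.5 = 5r + 11, so r = 5/33.
Therefore Alice plays Bottom with probability 1 − 5/33 = 28/33.

28/33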